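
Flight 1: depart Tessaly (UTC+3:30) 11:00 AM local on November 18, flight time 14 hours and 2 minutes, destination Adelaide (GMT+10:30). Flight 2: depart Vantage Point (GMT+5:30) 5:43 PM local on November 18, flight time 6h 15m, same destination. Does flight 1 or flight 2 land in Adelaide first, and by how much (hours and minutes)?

the second, by 3 hours 4 minutes

Flight 1 in UTC: 11:00 AM − 3:30 = 7:30 AM on Nov 18.
+14 hours 2 minutes → arrive 9:32 PM UTC on Nov 18.
Flight 2 in UTC: 5:43 PM − 5:30 = 12:13 PM on Nov 18.
+6 hours and 15 minutes → arrive 6:28 PM UTC on Nov 18.
Flight 2 lands earlier by 3 hours 4 minutes.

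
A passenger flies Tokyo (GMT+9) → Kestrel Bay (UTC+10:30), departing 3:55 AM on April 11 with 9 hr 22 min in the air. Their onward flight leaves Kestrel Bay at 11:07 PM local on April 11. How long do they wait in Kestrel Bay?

8 hours 20 minutes

Convert departure to UTC: 3:55 AM − 9:00 = 6:55 PM UTC on Apr 10.
Add 9 hours 22 minutes flight time → 4:17 AM UTC (Apr 11).
Kestrel Bay is UTC+10:30, so local arrival = 4:17 AM + 10:30 = 2:47 PM on Apr 11.
Layover = 11:07 PM − 2:47 PM = 8 hours 20 minutes.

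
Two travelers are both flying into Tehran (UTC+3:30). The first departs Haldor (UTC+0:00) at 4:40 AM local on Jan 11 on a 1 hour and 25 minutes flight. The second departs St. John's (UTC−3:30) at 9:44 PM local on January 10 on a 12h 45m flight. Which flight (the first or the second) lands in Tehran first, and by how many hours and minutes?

the first, by 7 hours 54 minutes

Flight 1 departs at 4:40 AM UTC (Jan 11).
+1 hour 25 minutes → arrive 6:05 AM UTC on Jan 11.
Flight 2 in UTC: 9:44 PM + 3:30 = 1:14 AM on Jan 11.
+12 hours and 45 minutes → arrive 1:59 PM UTC on Jan 11.
Flight 1 lands earlier by 7 hours 54 minutes.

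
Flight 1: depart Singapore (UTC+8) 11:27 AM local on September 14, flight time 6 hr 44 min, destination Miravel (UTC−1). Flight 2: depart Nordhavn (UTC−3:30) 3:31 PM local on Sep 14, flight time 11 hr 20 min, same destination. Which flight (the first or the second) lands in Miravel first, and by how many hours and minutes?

the first, by 20 hours 10 minutes

Flight 1 in UTC: 11:27 AM − 8:00 = 3:27 AM on Sep 14.
+6 hours 44 minutes → arrive 10:11 AM UTC on Sep 14.
Flight 2 in UTC: 3:31 PM + 3:30 = 7:01 PM on Sep 14.
+11 hours and 20 minutes → arrive 6:21 AM UTC on Sep 15.
Flight 1 lands earlier by 20 hours 10 minutes.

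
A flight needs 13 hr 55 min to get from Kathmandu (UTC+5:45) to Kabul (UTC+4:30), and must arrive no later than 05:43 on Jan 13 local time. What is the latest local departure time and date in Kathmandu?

Target arrival in UTC: 05:43 − 4:30 = 01:13 on Jan 13.
Subtract 13 hours 55 minutes → departure 11:18 UTC on Jan 12.
Kathmandu is UTC+5:45: 11:18 + 5:45 = 17:03 on Jan 12.

17:03 on January 12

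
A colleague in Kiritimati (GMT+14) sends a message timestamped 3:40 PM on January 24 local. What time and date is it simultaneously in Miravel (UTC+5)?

Miravel is 9:00 behind Kiritimati.
Shift by the zone difference: 3:40 PM − 9:00 = 6:40 AM on Jan 24 in Miravel.

6:40 AM on January 24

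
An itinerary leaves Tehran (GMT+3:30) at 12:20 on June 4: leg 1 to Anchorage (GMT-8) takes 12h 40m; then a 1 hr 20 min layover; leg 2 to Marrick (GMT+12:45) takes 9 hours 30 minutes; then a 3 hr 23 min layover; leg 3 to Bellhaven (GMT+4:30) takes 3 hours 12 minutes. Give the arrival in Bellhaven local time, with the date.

19:25 on Jun 5

Convert departure to UTC: 12:20 − 3:30 = 08:50 UTC on Jun 4.
Add 12 hours 40 minutes leg 1 → 21:30 UTC.
Add 1 hour 20 minutes layover in Anchorage → 22:50 UTC.
Add 9 hours 30 minutes leg 2 → 08:20 UTC (Jun 5).
Add 3 hours 23 minutes layover in Marrick → 11:43 UTC.
Add 3 hours 12 minutes leg 3 → 14:55 UTC.
Bellhaven is UTC+4:30, so local arrival = 14:55 + 4:30 = 19:25 on Jun 5.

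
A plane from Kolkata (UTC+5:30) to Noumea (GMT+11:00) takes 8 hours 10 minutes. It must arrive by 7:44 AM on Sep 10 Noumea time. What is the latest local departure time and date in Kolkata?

Target arrival in UTC: 7:44 AM − 11:00 = 8:44 PM on Sep 9.
Subtract 8 hours and 10 minutes → departure 12:34 PM UTC on Sep 9.
Kolkata is UTC+5:30: 12:34 PM + 5:30 = 6:04 PM on Sep 9.

6:04 PM on Sep 9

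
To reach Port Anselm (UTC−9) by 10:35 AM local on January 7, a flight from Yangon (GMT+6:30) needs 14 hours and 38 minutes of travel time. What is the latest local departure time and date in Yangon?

Target arrival in UTC: 10:35 AM + 9:00 = 7:35 PM on Jan 7.
Subtract 14 hours and 38 minutes → departure 4:57 AM UTC on Jan 7.
Yangon is UTC+6:30: 4:57 AM + 6:30 = 11:27 AM on Jan 7.

11:27 AM on January 7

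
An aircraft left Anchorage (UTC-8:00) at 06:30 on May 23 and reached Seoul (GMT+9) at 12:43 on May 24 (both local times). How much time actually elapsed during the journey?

Seoul is 17:00 ahead of Anchorage.
Clock-face elapsed time (ignoring zones) is 30 hours 13 minutes.
Actual elapsed = 30 hours 13 minutes − 17:00 = 13 hours 13 minutes.

13 hours 13 minutes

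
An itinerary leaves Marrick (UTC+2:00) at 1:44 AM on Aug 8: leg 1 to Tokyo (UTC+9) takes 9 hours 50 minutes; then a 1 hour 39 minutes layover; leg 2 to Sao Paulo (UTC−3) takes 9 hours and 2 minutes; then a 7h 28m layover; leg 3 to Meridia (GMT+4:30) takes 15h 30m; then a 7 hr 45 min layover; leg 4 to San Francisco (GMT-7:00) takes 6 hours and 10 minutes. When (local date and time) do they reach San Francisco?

2:08 AM on August 10

Convert departure to UTC: 1:44 AM − 2:00 = 11:44 PM UTC on Aug 7.
Add 9 hours and 50 minutes leg 1 → 9:34 AM UTC (Aug 8).
Add 1 hour 39 minutes layover in Tokyo → 11:13 AM UTC.
Add 9 hours 2 minutes leg 2 → 8:15 PM UTC.
Add 7 hours 28 minutes layover in Sao Paulo → 3:43 AM UTC (Aug 9).
Add 15 hours 30 minutes leg 3 → 7:13 PM UTC.
Add 7 hours 45 minutes layover in Meridia → 2:58 AM UTC (Aug 10).
Add 6 hours and 10 minutes leg 4 → 9:08 AM UTC.
San Francisco is UTC−7:00, so local arrival = 9:08 AM − 7:00 = 2:08 AM on Aug 10.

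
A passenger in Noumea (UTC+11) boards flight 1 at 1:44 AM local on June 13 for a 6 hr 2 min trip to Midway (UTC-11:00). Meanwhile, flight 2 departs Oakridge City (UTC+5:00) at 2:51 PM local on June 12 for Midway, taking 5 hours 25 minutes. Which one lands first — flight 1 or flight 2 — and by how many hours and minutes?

the second, by 5 hours 30 minutes

Flight 1 in UTC: 1:44 AM − 11:00 = 2:44 PM on Jun 12.
+6 hours and 2 minutes → arrive 8:46 PM UTC on Jun 12.
Flight 2 in UTC: 2:51 PM − 5:00 = 9:51 AM on Jun 12.
+5 hours 25 minutes → arrive 3:16 PM UTC on Jun 12.
Flight 2 lands earlier by 5 hours 30 minutes.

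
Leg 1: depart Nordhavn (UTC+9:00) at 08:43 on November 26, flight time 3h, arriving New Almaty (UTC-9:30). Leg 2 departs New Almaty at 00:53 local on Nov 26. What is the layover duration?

7 hours 40 minutes

Convert departure to UTC: 08:43 − 9:00 = 23:43 UTC on Nov 25.
Add 3 hours flight time → 02:43 UTC (Nov 26).
New Almaty is UTC−9:30, so local arrival = 02:43 − 9:30 = 17:13 on Nov 25.
Layover = 00:53 − 17:13 (+1 day) = 7 hours 40 minutes.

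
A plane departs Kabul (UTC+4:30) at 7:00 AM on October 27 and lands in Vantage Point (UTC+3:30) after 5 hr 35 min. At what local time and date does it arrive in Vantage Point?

11:35 AM on Oct 27

Convert departure to UTC: 7:00 AM − 4:30 = 2:30 AM UTC on Oct 27.
Add 5 hours and 35 minutes travel time → 8:05 AM UTC.
Vantage Point is UTC+3:30, so local arrival = 8:05 AM + 3:30 = 11:35 AM on Oct 27.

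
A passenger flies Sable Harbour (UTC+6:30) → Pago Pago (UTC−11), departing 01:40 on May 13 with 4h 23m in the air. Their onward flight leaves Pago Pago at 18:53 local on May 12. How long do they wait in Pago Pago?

Convert departure to UTC: 01:40 − 6:30 = 19:10 UTC on May 12.
Add 4 hours and 23 minutes flight time → 23:33 UTC.
Pago Pago is UTC−11:00, so local arrival = 23:33 − 11:00 = 12:33 on May 12.
Layover = 18:53 − 12:33 = 6 hours 20 minutes.

6 hours 20 minutes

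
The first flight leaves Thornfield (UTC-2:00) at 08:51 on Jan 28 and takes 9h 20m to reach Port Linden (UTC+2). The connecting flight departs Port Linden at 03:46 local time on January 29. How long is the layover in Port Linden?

Convert departure to UTC: 08:51 + 2:00 = 10:51 UTC on Jan 28.
Add 9 hours and 20 minutes flight time → 20:11 UTC.
Port Linden is UTC+2:00, so local arrival = 20:11 + 2:00 = 22:11 on Jan 28.
Layover = 03:46 − 22:11 (+1 day) = 5 hours 35 minutes.

5 hours 35 minutes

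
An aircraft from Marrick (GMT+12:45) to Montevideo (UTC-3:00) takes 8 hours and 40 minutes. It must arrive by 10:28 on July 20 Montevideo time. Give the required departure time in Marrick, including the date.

17:33 on July 20

Target arrival in UTC: 10:28 + 3:00 = 13:28 on Jul 20.
Subtract 8 hours 40 minutes → departure 04:48 UTC on Jul 20.
Marrick is UTC+12:45: 04:48 + 12:45 = 17:33 on Jul 20.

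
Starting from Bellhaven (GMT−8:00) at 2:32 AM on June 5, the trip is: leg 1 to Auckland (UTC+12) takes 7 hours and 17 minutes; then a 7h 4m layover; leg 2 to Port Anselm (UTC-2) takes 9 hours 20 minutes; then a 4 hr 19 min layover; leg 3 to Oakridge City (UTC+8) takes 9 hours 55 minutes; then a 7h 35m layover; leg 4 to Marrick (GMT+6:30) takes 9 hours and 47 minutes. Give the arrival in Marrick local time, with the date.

Convert departure to UTC: 2:32 AM + 8:00 = 10:32 AM UTC on Jun 5.
Add 7 hours and 17 minutes leg 1 → 5:49 PM UTC.
Add 7 hours 4 minutes layover in Auckland → 12:53 AM UTC (Jun 6).
Add 9 hours 20 minutes leg 2 → 10:13 AM UTC.
Add 4 hours 19 minutes layover in Port Anselm → 2:32 PM UTC.
Add 9 hours and 55 minutes leg 3 → 12:27 AM UTC (Jun 7).
Add 7 hours 35 minutes layover in Oakridge City → 8:02 AM UTC.
Add 9 hours 47 minutes leg 4 → 5:49 PM UTC.
Marrick is UTC+6:30, so local arrival = 5:49 PM + 6:30 = 12:19 AM on Jun 8.

12:19 AM on Jun 8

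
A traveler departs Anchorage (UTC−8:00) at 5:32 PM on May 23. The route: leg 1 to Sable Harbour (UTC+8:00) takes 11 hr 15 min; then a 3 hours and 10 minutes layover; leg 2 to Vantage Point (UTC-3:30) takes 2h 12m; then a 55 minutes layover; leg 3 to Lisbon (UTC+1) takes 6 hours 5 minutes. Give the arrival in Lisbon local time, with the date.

2:09 AM on May 25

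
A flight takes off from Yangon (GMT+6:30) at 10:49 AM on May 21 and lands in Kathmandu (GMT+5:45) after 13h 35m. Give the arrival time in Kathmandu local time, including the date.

11:39 PM on May 21

Kathmandu is 0:45 behind Yangon.
After 13 hours and 35 minutes it is 12:24 AM (May 22) in Yangon.
Shift by the zone difference: 12:24 AM − 0:45 = 11:39 PM on May 21 in Kathmandu.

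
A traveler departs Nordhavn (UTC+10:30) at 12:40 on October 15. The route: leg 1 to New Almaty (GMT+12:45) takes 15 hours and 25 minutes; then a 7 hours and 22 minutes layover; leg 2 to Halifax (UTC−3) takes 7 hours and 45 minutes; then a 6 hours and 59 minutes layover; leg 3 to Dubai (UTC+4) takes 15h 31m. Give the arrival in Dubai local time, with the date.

11:12 on October 17

Convert departure to UTC: 12:40 − 10:30 = 02:10 UTC on Oct 15.
Add 15 hours and 25 minutes leg 1 → 17:35 UTC.
Add 7 hours and 22 minutes layover in New Almaty → 00:57 UTC (Oct 16).
Add 7 hours 45 minutes leg 2 → 08:42 UTC.
Add 6 hours 59 minutes layover in Halifax → 15:41 UTC.
Add 15 hours and 31 minutes leg 3 → 07:12 UTC (Oct 17).
Dubai is UTC+4:00, so local arrival = 07:12 + 4:00 = 11:12 on Oct 17.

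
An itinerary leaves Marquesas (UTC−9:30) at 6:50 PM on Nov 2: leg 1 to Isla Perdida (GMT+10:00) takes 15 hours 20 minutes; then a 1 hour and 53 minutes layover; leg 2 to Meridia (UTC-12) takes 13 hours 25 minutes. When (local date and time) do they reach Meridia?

10:58 PM on Nov 3

Convert departure to UTC: 6:50 PM + 9:30 = 4:20 AM UTC on Nov 3.
Add 15 hours 20 minutes leg 1 → 7:40 PM UTC.
Add 1 hour and 53 minutes layover in Isla Perdida → 9:33 PM UTC.
Add 13 hours and 25 minutes leg 2 → 10:58 AM UTC (Nov 4).
Meridia is UTC−12:00, so local arrival = 10:58 AM − 12:00 = 10:58 PM on Nov 3.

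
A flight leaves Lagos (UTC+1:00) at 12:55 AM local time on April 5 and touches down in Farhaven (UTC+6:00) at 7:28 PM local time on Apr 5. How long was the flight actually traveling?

Farhaven is 5:00 ahead of Lagos.
Clock-face elapsed time (ignoring zones) is 18 hours 33 minutes.
Actual elapsed = 18 hours 33 minutes − 5:00 = 13 hours 33 minutes.

13 hours 33 minutes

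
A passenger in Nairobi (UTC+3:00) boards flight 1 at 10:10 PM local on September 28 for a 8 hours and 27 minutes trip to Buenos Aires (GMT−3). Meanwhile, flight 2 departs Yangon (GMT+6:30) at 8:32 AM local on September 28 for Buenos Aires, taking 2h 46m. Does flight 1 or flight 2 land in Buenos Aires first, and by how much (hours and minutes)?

the second, by 22 hours 49 minutes

Flight 1 in UTC: 10:10 PM − 3:00 = 7:10 PM on Sep 28.
+8 hours and 27 minutes → arrive 3:37 AM UTC on Sep 29.
Flight 2 in UTC: 8:32 AM − 6:30 = 2:02 AM on Sep 28.
+2 hours 46 minutes → arrive 4:48 AM UTC on Sep 28.
Flight 2 lands earlier by 22 hours 49 minutes.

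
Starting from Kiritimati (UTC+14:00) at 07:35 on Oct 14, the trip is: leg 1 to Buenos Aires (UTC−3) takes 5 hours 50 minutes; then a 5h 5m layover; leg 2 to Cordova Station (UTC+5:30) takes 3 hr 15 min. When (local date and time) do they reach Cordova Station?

Convert departure to UTC: 07:35 − 14:00 = 17:35 UTC on Oct 13.
Add 5 hours 50 minutes leg 1 → 23:25 UTC.
Add 5 hours and 5 minutes layover in Buenos Aires → 04:30 UTC (Oct 14).
Add 3 hours 15 minutes leg 2 → 07:45 UTC.
Cordova Station is UTC+5:30, so local arrival = 07:45 + 5:30 = 13:15 on Oct 14.

13:15 on October 14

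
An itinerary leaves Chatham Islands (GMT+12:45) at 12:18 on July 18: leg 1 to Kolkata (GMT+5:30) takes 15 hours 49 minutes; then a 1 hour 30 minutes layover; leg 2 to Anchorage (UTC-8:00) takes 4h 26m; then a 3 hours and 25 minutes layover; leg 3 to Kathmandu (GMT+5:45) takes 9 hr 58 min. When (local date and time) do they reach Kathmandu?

Convert departure to UTC: 12:18 − 12:45 = 23:33 UTC on Jul 17.
Add 15 hours 49 minutes leg 1 → 15:22 UTC (Jul 18).
Add 1 hour and 30 minutes layover in Kolkata → 16:52 UTC.
Add 4 hours 26 minutes leg 2 → 21:18 UTC.
Add 3 hours 25 minutes layover in Anchorage → 00:43 UTC (Jul 19).
Add 9 hours and 58 minutes leg 3 → 10:41 UTC.
Kathmandu is UTC+5:45, so local arrival = 10:41 + 5:45 = 16:26 on Jul 19.

16:26 on July 19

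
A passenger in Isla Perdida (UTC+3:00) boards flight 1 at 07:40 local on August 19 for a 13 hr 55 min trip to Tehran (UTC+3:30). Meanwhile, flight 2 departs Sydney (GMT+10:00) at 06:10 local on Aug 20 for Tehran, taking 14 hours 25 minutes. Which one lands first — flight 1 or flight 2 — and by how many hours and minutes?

the first, by 16 hours

Flight 1 in UTC: 07:40 − 3:00 = 04:40 on Aug 19.
+13 hours 55 minutes → arrive 18:35 UTC on Aug 19.
Flight 2 in UTC: 06:10 − 10:00 = 20:10 on Aug 19.
+14 hours 25 minutes → arrive 10:35 UTC on Aug 20.
Flight 1 lands earlier by 16 hours.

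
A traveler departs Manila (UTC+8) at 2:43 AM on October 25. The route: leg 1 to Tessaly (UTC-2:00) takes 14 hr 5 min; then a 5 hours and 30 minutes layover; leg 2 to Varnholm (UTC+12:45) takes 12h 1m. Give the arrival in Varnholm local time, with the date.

Convert departure to UTC: 2:43 AM − 8:00 = 6:43 PM UTC on Oct 24.
Add 14 hours 5 minutes leg 1 → 8:48 AM UTC (Oct 25).
Add 5 hours and 30 minutes layover in Tessaly → 2:18 PM UTC.
Add 12 hours 1 minute leg 2 → 2:19 AM UTC (Oct 26).
Varnholm is UTC+12:45, so local arrival = 2:19 AM + 12:45 = 3:04 PM on Oct 26.

3:04 PM on Oct 26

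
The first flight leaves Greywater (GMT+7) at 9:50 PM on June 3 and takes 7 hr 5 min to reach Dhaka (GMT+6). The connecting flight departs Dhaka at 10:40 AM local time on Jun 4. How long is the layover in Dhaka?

6 hours 45 minutes

Convert departure to UTC: 9:50 PM − 7:00 = 2:50 PM UTC on Jun 3.
Add 7 hours 5 minutes flight time → 9:55 PM UTC.
Dhaka is UTC+6:00, so local arrival = 9:55 PM + 6:00 = 3:55 AM on Jun 4.
Layover = 10:40 AM − 3:55 AM = 6 hours 45 minutes.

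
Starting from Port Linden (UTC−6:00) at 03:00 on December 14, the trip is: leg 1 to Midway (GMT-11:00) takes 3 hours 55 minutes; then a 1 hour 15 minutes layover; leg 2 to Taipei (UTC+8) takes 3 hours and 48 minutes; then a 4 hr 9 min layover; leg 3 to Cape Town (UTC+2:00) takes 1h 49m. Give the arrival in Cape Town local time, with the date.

Convert departure to UTC: 03:00 + 6:00 = 09:00 UTC on Dec 14.
Add 3 hours and 55 minutes leg 1 → 12:55 UTC.
Add 1 hour 15 minutes layover in Midway → 14:10 UTC.
Add 3 hours and 48 minutes leg 2 → 17:58 UTC.
Add 4 hours 9 minutes layover in Taipei → 22:07 UTC.
Add 1 hour 49 minutes leg 3 → 23:56 UTC.
Cape Town is UTC+2:00, so local arrival = 23:56 + 2:00 = 01:56 on Dec 15.

01:56 on December 15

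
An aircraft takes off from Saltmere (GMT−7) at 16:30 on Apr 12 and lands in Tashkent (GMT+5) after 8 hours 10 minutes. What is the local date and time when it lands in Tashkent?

12:40 on April 13

Convert departure to UTC: 16:30 + 7:00 = 23:30 UTC on Apr 12.
Add 8 hours and 10 minutes travel time → 07:40 UTC (Apr 13).
Tashkent is UTC+5:00, so local arrival = 07:40 + 5:00 = 12:40 on Apr 13.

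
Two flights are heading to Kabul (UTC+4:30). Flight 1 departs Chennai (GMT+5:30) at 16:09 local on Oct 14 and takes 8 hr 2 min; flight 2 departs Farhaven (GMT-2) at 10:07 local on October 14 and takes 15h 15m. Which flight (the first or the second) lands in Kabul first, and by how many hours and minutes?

the first, by 8 hours 41 minutes

Flight 1 in UTC: 16:09 − 5:30 = 10:39 on Oct 14.
+8 hours and 2 minutes → arrive 18:41 UTC on Oct 14.
Flight 2 in UTC: 10:07 + 2:00 = 12:07 on Oct 14.
+15 hours 15 minutes → arrive 03:22 UTC on Oct 15.
Flight 1 lands earlier by 8 hours 41 minutes.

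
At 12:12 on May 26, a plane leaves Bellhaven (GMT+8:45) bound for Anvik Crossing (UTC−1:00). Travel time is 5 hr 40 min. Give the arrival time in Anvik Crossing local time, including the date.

Convert departure to UTC: 12:12 − 8:45 = 03:27 UTC on May 26.
Add 5 hours and 40 minutes travel time → 09:07 UTC.
Anvik Crossing is UTC−1:00, so local arrival = 09:07 − 1:00 = 08:07 on May 26.

08:07 on May 26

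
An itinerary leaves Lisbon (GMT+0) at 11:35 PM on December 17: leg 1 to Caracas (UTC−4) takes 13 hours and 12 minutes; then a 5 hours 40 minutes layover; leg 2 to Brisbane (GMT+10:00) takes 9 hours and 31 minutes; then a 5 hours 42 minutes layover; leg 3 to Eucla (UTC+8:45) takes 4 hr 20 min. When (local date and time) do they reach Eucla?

10:45 PM on Dec 19

Lisbon is at UTC+0, so departure is already 11:35 PM UTC on Dec 17.
Add 13 hours 12 minutes leg 1 → 12:47 PM UTC (Dec 18).
Add 5 hours and 40 minutes layover in Caracas → 6:27 PM UTC.
Add 9 hours and 31 minutes leg 2 → 3:58 AM UTC (Dec 19).
Add 5 hours 42 minutes layover in Brisbane → 9:40 AM UTC.
Add 4 hours 20 minutes leg 3 → 2:00 PM UTC.
Eucla is UTC+8:45, so local arrival = 2:00 PM + 8:45 = 10:45 PM on Dec 19.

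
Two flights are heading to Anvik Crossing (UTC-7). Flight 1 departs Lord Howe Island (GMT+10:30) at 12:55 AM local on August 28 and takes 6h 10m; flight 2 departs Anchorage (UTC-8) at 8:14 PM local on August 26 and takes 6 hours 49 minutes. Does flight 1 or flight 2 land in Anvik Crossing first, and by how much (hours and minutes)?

the second, by 9 hours 32 minutes

Flight 1 in UTC: 12:55 AM − 10:30 = 2:25 PM on Aug 27.
+6 hours and 10 minutes → arrive 8:35 PM UTC on Aug 27.
Flight 2 in UTC: 8:14 PM + 8:00 = 4:14 AM on Aug 27.
+6 hours 49 minutes → arrive 11:03 AM UTC on Aug 27.
Flight 2 lands earlier by 9 hours 32 minutes.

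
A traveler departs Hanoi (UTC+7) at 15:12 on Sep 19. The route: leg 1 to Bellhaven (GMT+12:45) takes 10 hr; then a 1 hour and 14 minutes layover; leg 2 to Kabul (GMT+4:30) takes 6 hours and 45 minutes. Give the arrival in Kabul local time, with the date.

Convert departure to UTC: 15:12 − 7:00 = 08:12 UTC on Sep 19.
Add 10 hours leg 1 → 18:12 UTC.
Add 1 hour and 14 minutes layover in Bellhaven → 19:26 UTC.
Add 6 hours and 45 minutes leg 2 → 02:11 UTC (Sep 20).
Kabul is UTC+4:30, so local arrival = 02:11 + 4:30 = 06:41 on Sep 20.

06:41 on Sep 20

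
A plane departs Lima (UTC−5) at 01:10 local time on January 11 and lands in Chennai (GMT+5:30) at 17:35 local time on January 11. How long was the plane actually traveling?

Chennai is 10:30 ahead of Lima.
Clock-face elapsed time (ignoring zones) is 16 hours 25 minutes.
Actual elapsed = 16 hours 25 minutes − 10:30 = 5 hours 55 minutes.

5 hours 55 minutes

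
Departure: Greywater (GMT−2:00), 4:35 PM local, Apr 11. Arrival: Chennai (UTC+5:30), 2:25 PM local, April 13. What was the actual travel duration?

Departure in UTC: 4:35 PM + 2:00 = 6:35 PM on Apr 11.
Arrival in UTC: 2:25 PM − 5:30 = 8:55 AM on Apr 13.
Elapsed = 8:55 AM − 6:35 PM (+2 days) = 38 hours 20 minutes.

38 hours 20 minutes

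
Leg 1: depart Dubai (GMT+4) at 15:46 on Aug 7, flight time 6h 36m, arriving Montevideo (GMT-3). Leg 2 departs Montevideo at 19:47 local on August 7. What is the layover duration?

4 hours 25 minutes

Convert departure to UTC: 15:46 − 4:00 = 11:46 UTC on Aug 7.
Add 6 hours 36 minutes flight time → 18:22 UTC.
Montevideo is UTC−3:00, so local arrival = 18:22 − 3:00 = 15:22 on Aug 7.
Layover = 19:47 − 15:22 = 4 hours 25 minutes.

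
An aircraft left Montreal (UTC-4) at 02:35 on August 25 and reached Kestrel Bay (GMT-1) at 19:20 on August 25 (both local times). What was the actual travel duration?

Departure in UTC: 02:35 + 4:00 = 06:35 on Aug 25.
Arrival in UTC: 19:20 + 1:00 = 20:20 on Aug 25.
Elapsed = 20:20 − 06:35 = 13 hours 45 minutes.

13 hours 45 minutes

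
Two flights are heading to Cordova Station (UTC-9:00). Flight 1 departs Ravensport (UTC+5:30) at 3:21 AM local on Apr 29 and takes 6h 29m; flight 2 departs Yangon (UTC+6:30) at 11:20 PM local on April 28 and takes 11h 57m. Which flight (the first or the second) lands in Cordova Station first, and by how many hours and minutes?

Flight 1 in UTC: 3:21 AM − 5:30 = 9:51 PM on Apr 28.
+6 hours 29 minutes → arrive 4:20 AM UTC on Apr 29.
Flight 2 in UTC: 11:20 PM − 6:30 = 4:50 PM on Apr 28.
+11 hours and 57 minutes → arrive 4:47 AM UTC on Apr 29.
Flight 1 lands earlier by 27 minutes.

the first, by 27 minutes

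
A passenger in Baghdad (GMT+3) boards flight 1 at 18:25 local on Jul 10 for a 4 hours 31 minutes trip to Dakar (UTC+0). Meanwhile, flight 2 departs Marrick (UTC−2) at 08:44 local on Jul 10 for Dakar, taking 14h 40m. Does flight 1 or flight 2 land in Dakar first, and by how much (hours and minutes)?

the first, by 5 hours 28 minutes

Flight 1 in UTC: 18:25 − 3:00 = 15:25 on Jul 10.
+4 hours and 31 minutes → arrive 19:56 UTC on Jul 10.
Flight 2 in UTC: 08:44 + 2:00 = 10:44 on Jul 10.
+14 hours and 40 minutes → arrive 01:24 UTC on Jul 11.
Flight 1 lands earlier by 5 hours 28 minutes.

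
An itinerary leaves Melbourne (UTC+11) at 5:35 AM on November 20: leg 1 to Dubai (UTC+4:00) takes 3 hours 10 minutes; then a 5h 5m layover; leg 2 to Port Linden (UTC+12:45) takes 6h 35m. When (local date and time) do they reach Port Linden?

10:10 PM on Nov 20

Convert departure to UTC: 5:35 AM − 11:00 = 6:35 PM UTC on Nov 19.
Add 3 hours 10 minutes leg 1 → 9:45 PM UTC.
Add 5 hours and 5 minutes layover in Dubai → 2:50 AM UTC (Nov 20).
Add 6 hours and 35 minutes leg 2 → 9:25 AM UTC.
Port Linden is UTC+12:45, so local arrival = 9:25 AM + 12:45 = 10:10 PM on Nov 20.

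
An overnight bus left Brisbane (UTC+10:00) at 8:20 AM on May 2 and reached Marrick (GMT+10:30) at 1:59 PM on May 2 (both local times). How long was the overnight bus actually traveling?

Departure in UTC: 8:20 AM − 10:00 = 10:20 PM on May 1.
Arrival in UTC: 1:59 PM − 10:30 = 3:29 AM on May 2.
Elapsed = 3:29 AM − 10:20 PM (+1 day) = 5 hours 9 minutes.

5 hours 9 minutes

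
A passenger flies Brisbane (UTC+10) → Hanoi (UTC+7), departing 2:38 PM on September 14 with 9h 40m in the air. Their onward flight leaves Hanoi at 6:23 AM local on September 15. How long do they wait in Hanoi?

Convert departure to UTC: 2:38 PM − 10:00 = 4:38 AM UTC on Sep 14.
Add 9 hours 40 minutes flight time → 2:18 PM UTC.
Hanoi is UTC+7:00, so local arrival = 2:18 PM + 7:00 = 9:18 PM on Sep 14.
Layover = 6:23 AM − 9:18 PM (+1 day) = 9 hours 5 minutes.

9 hours 5 minutes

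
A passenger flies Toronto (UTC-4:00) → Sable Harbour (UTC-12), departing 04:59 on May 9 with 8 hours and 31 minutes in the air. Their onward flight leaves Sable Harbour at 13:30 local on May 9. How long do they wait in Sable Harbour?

8 hours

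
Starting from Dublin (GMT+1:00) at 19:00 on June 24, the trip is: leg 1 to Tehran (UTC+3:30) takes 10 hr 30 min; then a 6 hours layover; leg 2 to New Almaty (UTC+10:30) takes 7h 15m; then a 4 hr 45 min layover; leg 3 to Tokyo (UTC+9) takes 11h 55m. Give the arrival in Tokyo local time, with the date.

Convert departure to UTC: 19:00 − 1:00 = 18:00 UTC on Jun 24.
Add 10 hours 30 minutes leg 1 → 04:30 UTC (Jun 25).
Add 6 hours layover in Tehran → 10:30 UTC.
Add 7 hours 15 minutes leg 2 → 17:45 UTC.
Add 4 hours 45 minutes layover in New Almaty → 22:30 UTC.
Add 11 hours and 55 minutes leg 3 → 10:25 UTC (Jun 26).
Tokyo is UTC+9:00, so local arrival = 10:25 + 9:00 = 19:25 on Jun 26.

19:25 on June 26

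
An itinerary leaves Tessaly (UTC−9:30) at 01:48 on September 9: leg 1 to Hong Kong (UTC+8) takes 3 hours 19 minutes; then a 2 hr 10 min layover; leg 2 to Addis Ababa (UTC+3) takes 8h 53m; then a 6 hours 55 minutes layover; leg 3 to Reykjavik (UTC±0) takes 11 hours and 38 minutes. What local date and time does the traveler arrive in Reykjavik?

20:13 on September 10

Convert departure to UTC: 01:48 + 9:30 = 11:18 UTC on Sep 9.
Add 3 hours and 19 minutes leg 1 → 14:37 UTC.
Add 2 hours and 10 minutes layover in Hong Kong → 16:47 UTC.
Add 8 hours 53 minutes leg 2 → 01:40 UTC (Sep 10).
Add 6 hours 55 minutes layover in Addis Ababa → 08:35 UTC.
Add 11 hours and 38 minutes leg 3 → 20:13 UTC.
Reykjavik is UTC+0, so local arrival is the same: 20:13 on Sep 10.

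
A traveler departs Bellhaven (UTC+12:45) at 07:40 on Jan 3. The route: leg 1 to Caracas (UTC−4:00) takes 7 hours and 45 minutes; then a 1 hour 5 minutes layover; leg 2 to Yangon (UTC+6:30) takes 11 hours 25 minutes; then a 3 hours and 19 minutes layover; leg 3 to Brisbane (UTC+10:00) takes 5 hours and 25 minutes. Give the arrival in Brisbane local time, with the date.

09:54 on January 4

Convert departure to UTC: 07:40 − 12:45 = 18:55 UTC on Jan 2.
Add 7 hours 45 minutes leg 1 → 02:40 UTC (Jan 3).
Add 1 hour 5 minutes layover in Caracas → 03:45 UTC.
Add 11 hours 25 minutes leg 2 → 15:10 UTC.
Add 3 hours and 19 minutes layover in Yangon → 18:29 UTC.
Add 5 hours 25 minutes leg 3 → 23:54 UTC.
Brisbane is UTC+10:00, so local arrival = 23:54 + 10:00 = 09:54 on Jan 4.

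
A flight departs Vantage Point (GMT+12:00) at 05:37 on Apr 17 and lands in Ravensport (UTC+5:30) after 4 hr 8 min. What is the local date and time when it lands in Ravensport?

03:15 on April 17

Convert departure to UTC: 05:37 − 12:00 = 17:37 UTC on Apr 16.
Add 4 hours and 8 minutes travel time → 21:45 UTC.
Ravensport is UTC+5:30, so local arrival = 21:45 + 5:30 = 03:15 on Apr 17.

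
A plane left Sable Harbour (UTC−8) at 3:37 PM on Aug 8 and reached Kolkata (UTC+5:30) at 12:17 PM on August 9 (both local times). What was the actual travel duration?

7 hours 10 minutes

Departure in UTC: 3:37 PM + 8:00 = 11:37 PM on Aug 8.
Arrival in UTC: 12:17 PM − 5:30 = 6:47 AM on Aug 9.
Elapsed = 6:47 AM − 11:37 PM (+1 day) = 7 hours 10 minutes.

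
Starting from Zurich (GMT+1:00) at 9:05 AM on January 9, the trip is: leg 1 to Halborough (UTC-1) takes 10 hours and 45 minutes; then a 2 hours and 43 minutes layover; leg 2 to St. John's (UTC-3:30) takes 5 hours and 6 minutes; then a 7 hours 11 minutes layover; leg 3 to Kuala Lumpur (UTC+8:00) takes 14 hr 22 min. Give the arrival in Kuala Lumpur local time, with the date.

Convert departure to UTC: 9:05 AM − 1:00 = 8:05 AM UTC on Jan 9.
Add 10 hours and 45 minutes leg 1 → 6:50 PM UTC.
Add 2 hours and 43 minutes layover in Halborough → 9:33 PM UTC.
Add 5 hours and 6 minutes leg 2 → 2:39 AM UTC (Jan 10).
Add 7 hours 11 minutes layover in St. John's → 9:50 AM UTC.
Add 14 hours 22 minutes leg 3 → 12:12 AM UTC (Jan 11).
Kuala Lumpur is UTC+8:00, so local arrival = 12:12 AM + 8:00 = 8:12 AM on Jan 11.

8:12 AM on January 11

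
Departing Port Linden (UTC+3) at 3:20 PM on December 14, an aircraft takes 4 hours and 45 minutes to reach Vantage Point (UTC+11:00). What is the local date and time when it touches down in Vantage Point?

4:05 AM on December 15

Convert departure to UTC: 3:20 PM − 3:00 = 12:20 PM UTC on Dec 14.
Add 4 hours and 45 minutes travel time → 5:05 PM UTC.
Vantage Point is UTC+11:00, so local arrival = 5:05 PM + 11:00 = 4:05 AM on Dec 15.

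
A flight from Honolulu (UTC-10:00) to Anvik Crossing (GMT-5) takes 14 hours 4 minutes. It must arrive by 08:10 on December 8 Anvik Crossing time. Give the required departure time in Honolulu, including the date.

13:06 on Dec 7

Target arrival in UTC: 08:10 + 5:00 = 13:10 on Dec 8.
Subtract 14 hours and 4 minutes → departure 23:06 UTC on Dec 7.
Honolulu is UTC−10:00: 23:06 − 10:00 = 13:06 on Dec 7.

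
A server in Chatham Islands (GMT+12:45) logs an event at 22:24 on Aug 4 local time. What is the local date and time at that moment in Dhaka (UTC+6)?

In UTC: 22:24 − 12:45 = 09:39 on Aug 4.
Dhaka is UTC+6:00: 09:39 + 6:00 = 15:39 on Aug 4.

15:39 on Aug 4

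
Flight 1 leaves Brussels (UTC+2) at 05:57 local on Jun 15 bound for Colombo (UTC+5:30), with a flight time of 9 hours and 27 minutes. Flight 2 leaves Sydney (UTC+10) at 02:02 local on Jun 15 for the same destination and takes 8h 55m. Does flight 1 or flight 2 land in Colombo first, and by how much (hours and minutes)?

the second, by 12 hours 27 minutes

Flight 1 in UTC: 05:57 − 2:00 = 03:57 on Jun 15.
+9 hours 27 minutes → arrive 13:24 UTC on Jun 15.
Flight 2 in UTC: 02:02 − 10:00 = 16:02 on Jun 14.
+8 hours and 55 minutes → arrive 00:57 UTC on Jun 15.
Flight 2 lands earlier by 12 hours 27 minutes.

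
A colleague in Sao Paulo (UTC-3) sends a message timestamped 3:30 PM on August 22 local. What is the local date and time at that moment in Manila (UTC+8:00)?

2:30 AM on Aug 23

In UTC: 3:30 PM + 3:00 = 6:30 PM on Aug 22.
Manila is UTC+8:00: 6:30 PM + 8:00 = 2:30 AM on Aug 23.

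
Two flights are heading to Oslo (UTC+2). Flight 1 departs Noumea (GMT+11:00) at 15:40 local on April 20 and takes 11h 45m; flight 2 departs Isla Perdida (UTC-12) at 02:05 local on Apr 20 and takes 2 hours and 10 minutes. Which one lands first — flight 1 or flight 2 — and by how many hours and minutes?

the second, by 10 minutes

Flight 1 in UTC: 15:40 − 11:00 = 04:40 on Apr 20.
+11 hours and 45 minutes → arrive 16:25 UTC on Apr 20.
Flight 2 in UTC: 02:05 + 12:00 = 14:05 on Apr 20.
+2 hours and 10 minutes → arrive 16:15 UTC on Apr 20.
Flight 2 lands earlier by 10 minutes.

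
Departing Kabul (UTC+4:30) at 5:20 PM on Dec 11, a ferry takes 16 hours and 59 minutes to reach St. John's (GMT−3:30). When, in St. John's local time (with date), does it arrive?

2:19 AM on Dec 12

Convert departure to UTC: 5:20 PM − 4:30 = 12:50 PM UTC on Dec 11.
Add 16 hours 59 minutes travel time → 5:49 AM UTC (Dec 12).
St. John's is UTC−3:30, so local arrival = 5:49 AM − 3:30 = 2:19 AM on Dec 12.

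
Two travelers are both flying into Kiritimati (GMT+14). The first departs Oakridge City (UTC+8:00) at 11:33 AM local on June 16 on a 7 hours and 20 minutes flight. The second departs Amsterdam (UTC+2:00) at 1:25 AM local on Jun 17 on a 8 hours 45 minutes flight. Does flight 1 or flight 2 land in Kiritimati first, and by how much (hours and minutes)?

Flight 1 in UTC: 11:33 AM − 8:00 = 3:33 AM on Jun 16.
+7 hours 20 minutes → arrive 10:53 AM UTC on Jun 16.
Flight 2 in UTC: 1:25 AM − 2:00 = 11:25 PM on Jun 16.
+8 hours and 45 minutes → arrive 8:10 AM UTC on Jun 17.
Flight 1 lands earlier by 21 hours 17 minutes.

the first, by 21 hours 17 minutes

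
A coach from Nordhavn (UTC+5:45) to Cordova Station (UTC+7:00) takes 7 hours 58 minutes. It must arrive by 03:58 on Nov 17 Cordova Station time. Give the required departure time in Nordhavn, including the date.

Target arrival in UTC: 03:58 − 7:00 = 20:58 on Nov 16.
Subtract 7 hours and 58 minutes → departure 13:00 UTC on Nov 16.
Nordhavn is UTC+5:45: 13:00 + 5:45 = 18:45 on Nov 16.

18:45 on November 16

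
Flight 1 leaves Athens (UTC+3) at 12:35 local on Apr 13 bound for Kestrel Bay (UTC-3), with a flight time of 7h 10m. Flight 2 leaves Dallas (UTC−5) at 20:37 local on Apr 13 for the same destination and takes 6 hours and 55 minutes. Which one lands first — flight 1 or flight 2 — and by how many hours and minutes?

the first, by 15 hours 47 minutes

Flight 1 in UTC: 12:35 − 3:00 = 09:35 on Apr 13.
+7 hours 10 minutes → arrive 16:45 UTC on Apr 13.
Flight 2 in UTC: 20:37 + 5:00 = 01:37 on Apr 14.
+6 hours and 55 minutes → arrive 08:32 UTC on Apr 14.
Flight 1 lands earlier by 15 hours 47 minutes.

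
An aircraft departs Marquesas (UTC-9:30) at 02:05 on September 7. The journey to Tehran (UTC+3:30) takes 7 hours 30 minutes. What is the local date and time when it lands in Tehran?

22:35 on Sep 7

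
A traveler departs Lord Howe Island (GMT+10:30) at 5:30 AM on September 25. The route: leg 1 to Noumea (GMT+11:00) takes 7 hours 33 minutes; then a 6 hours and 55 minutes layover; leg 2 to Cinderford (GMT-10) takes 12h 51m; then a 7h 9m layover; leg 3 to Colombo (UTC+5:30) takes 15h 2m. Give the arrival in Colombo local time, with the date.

Convert departure to UTC: 5:30 AM − 10:30 = 7:00 PM UTC on Sep 24.
Add 7 hours and 33 minutes leg 1 → 2:33 AM UTC (Sep 25).
Add 6 hours and 55 minutes layover in Noumea → 9:28 AM UTC.
Add 12 hours and 51 minutes leg 2 → 10:19 PM UTC.
Add 7 hours 9 minutes layover in Cinderford → 5:28 AM UTC (Sep 26).
Add 15 hours and 2 minutes leg 3 → 8:30 PM UTC.
Colombo is UTC+5:30, so local arrival = 8:30 PM + 5:30 = 2:00 AM on Sep 27.

2:00 AM on Sep 27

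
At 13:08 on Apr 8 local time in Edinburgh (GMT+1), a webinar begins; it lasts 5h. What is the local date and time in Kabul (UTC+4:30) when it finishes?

Kabul is 3:30 ahead of Edinburgh.
After 5 hours it is 18:08 in Edinburgh.
Shift by the zone difference: 18:08 + 3:30 = 21:38 on Apr 8 in Kabul.

21:38 on April 8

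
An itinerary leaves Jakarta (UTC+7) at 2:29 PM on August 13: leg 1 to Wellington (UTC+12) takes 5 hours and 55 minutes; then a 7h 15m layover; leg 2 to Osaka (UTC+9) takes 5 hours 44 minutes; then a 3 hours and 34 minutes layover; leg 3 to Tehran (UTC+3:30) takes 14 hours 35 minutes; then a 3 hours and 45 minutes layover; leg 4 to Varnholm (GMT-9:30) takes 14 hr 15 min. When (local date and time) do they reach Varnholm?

Convert departure to UTC: 2:29 PM − 7:00 = 7:29 AM UTC on Aug 13.
Add 5 hours and 55 minutes leg 1 → 1:24 PM UTC.
Add 7 hours and 15 minutes layover in Wellington → 8:39 PM UTC.
Add 5 hours and 44 minutes leg 2 → 2:23 AM UTC (Aug 14).
Add 3 hours and 34 minutes layover in Osaka → 5:57 AM UTC.
Add 14 hours and 35 minutes leg 3 → 8:32 PM UTC.
Add 3 hours 45 minutes layover in Tehran → 12:17 AM UTC (Aug 15).
Add 14 hours 15 minutes leg 4 → 2:32 PM UTC.
Varnholm is UTC−9:30, so local arrival = 2:32 PM − 9:30 = 5:02 AM on Aug 15.

5:02 AM on Aug 15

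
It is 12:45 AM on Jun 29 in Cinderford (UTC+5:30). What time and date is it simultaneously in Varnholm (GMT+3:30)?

Varnholm is 2:00 behind Cinderford.
Shift by the zone difference: 12:45 AM − 2:00 = 10:45 PM on Jun 28 in Varnholm.

10:45 PM on Jun 28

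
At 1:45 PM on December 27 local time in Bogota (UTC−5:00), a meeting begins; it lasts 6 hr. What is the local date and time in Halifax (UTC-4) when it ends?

8:45 PM on Dec 27

Convert start to UTC: 1:45 PM + 5:00 = 6:45 PM UTC on Dec 27.
Add 6 hours duration → 12:45 AM UTC (Dec 28).
Halifax is UTC−4:00, so local end time = 12:45 AM − 4:00 = 8:45 PM on Dec 27.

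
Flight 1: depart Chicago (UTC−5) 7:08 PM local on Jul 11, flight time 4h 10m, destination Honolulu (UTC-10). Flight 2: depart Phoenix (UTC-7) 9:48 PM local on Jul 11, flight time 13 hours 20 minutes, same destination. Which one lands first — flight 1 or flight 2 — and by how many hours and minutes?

Flight 1 in UTC: 7:08 PM + 5:00 = 12:08 AM on Jul 12.
+4 hours 10 minutes → arrive 4:18 AM UTC on Jul 12.
Flight 2 in UTC: 9:48 PM + 7:00 = 4:48 AM on Jul 12.
+13 hours and 20 minutes → arrive 6:08 PM UTC on Jul 12.
Flight 1 lands earlier by 13 hours 50 minutes.

the first, by 13 hours 50 minutes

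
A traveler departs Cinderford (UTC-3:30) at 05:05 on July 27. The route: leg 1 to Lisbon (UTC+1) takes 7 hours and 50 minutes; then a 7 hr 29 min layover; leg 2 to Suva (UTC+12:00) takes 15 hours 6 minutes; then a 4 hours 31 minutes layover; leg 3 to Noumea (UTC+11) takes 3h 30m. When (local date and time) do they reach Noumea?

10:01 on July 29

Convert departure to UTC: 05:05 + 3:30 = 08:35 UTC on Jul 27.
Add 7 hours and 50 minutes leg 1 → 16:25 UTC.
Add 7 hours and 29 minutes layover in Lisbon → 23:54 UTC.
Add 15 hours and 6 minutes leg 2 → 15:00 UTC (Jul 28).
Add 4 hours 31 minutes layover in Suva → 19:31 UTC.
Add 3 hours 30 minutes leg 3 → 23:01 UTC.
Noumea is UTC+11:00, so local arrival = 23:01 + 11:00 = 10:01 on Jul 29.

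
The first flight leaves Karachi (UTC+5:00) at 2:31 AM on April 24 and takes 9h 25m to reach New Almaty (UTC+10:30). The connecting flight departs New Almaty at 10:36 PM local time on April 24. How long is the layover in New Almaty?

5 hours 10 minutes

Convert departure to UTC: 2:31 AM − 5:00 = 9:31 PM UTC on Apr 23.
Add 9 hours and 25 minutes flight time → 6:56 AM UTC (Apr 24).
New Almaty is UTC+10:30, so local arrival = 6:56 AM + 10:30 = 5:26 PM on Apr 24.
Layover = 10:36 PM − 5:26 PM = 5 hours 10 minutes.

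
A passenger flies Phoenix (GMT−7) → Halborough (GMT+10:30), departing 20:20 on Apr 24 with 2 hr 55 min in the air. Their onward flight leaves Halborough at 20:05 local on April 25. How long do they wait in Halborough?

Convert departure to UTC: 20:20 + 7:00 = 03:20 UTC on Apr 25.
Add 2 hours and 55 minutes flight time → 06:15 UTC.
Halborough is UTC+10:30, so local arrival = 06:15 + 10:30 = 16:45 on Apr 25.
Layover = 20:05 − 16:45 = 3 hours 20 minutes.

3 hours 20 minutes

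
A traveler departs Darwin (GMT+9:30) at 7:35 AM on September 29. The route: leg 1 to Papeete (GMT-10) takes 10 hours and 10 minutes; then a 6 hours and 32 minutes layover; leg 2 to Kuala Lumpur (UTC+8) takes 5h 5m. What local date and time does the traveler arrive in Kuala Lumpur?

Convert departure to UTC: 7:35 AM − 9:30 = 10:05 PM UTC on Sep 28.
Add 10 hours 10 minutes leg 1 → 8:15 AM UTC (Sep 29).
Add 6 hours 32 minutes layover in Papeete → 2:47 PM UTC.
Add 5 hours 5 minutes leg 2 → 7:52 PM UTC.
Kuala Lumpur is UTC+8:00, so local arrival = 7:52 PM + 8:00 = 3:52 AM on Sep 30.

3:52 AM on September 30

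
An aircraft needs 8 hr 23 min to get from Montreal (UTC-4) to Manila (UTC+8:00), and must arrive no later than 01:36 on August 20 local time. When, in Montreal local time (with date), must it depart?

Target arrival in UTC: 01:36 − 8:00 = 17:36 on Aug 19.
Subtract 8 hours 23 minutes → departure 09:13 UTC on Aug 19.
Montreal is UTC−4:00: 09:13 − 4:00 = 05:13 on Aug 19.

05:13 on August 19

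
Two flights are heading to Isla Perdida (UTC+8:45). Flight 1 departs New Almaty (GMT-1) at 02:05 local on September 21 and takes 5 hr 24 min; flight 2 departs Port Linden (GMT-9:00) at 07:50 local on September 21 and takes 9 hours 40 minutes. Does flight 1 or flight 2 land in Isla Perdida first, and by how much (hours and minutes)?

the first, by 18 hours 1 minute

Flight 1 in UTC: 02:05 + 1:00 = 03:05 on Sep 21.
+5 hours 24 minutes → arrive 08:29 UTC on Sep 21.
Flight 2 in UTC: 07:50 + 9:00 = 16:50 on Sep 21.
+9 hours 40 minutes → arrive 02:30 UTC on Sep 22.
Flight 1 lands earlier by 18 hours 1 minute.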